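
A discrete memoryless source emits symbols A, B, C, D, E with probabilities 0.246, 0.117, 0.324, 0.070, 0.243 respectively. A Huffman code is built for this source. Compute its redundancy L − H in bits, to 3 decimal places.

0.036 bits

Entropy H = −Σ p log₂ p ≈ 2.1512 bits.
Huffman merges: 7/100+117/1000→187/1000; 187/1000+243/1000→43/100; 123/500+81/250→57/100; 43/100+57/100→1. L = 2187/1000 ≈ 2.1870.
L − H = 2.1870 − 2.1512 = 0.036 bits.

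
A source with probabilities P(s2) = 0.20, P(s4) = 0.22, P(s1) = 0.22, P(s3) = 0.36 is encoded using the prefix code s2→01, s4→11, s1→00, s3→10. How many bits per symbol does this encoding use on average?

2 bits/symbol

L̄ = Σ pᵢ·ℓᵢ = 0.20·2 + 0.22·2 + 0.22·2 + 0.36·2 = 2 bits/symbol.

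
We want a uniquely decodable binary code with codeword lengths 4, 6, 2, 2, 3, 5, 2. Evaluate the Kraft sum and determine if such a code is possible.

0.984375; yes

With common denominator 2^6 = 64: Σ 2^(−ℓᵢ) = 4/64 + 1/64 + 16/64 + 16/64 + 8/64 + 2/64 + 16/64 = 63/64 = 0.984375.
Kraft's inequality requires Σ ≤ 1; here Σ = 0.984375 ≤ 1, so such a prefix code exists.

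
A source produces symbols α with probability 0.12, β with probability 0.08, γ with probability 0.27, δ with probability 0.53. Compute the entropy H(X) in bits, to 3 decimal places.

1.654 bits

H = −Σ pᵢ log₂ pᵢ.
−0.12·log₂(0.12) = 0.3671
−0.08·log₂(0.08) = 0.2915
−0.27·log₂(0.27) = 0.5100
−0.53·log₂(0.53) = 0.4854
Sum ≈ 1.6540 → 1.654 bits.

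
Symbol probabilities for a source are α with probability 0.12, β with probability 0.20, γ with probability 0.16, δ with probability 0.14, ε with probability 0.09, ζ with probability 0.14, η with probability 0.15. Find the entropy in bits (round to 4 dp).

2.7719 bits

H = −Σ pᵢ log₂ pᵢ.
−0.12·log₂(0.12) = 0.3671
−0.20·log₂(0.20) = 0.4644
−0.16·log₂(0.16) = 0.4230
−0.14·log₂(0.14) = 0.3971
−0.09·log₂(0.09) = 0.3127
−0.14·log₂(0.14) = 0.3971
−0.15·log₂(0.15) = 0.4105
Sum ≈ 2.7719 → 2.7719 bits.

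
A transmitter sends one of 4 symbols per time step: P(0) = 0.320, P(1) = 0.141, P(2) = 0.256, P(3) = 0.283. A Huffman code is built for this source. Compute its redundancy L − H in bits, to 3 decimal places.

0.057 bits

Entropy H = −Σ p log₂ p ≈ 1.9432 bits.
Huffman merges: 141/1000+32/125→397/1000; 283/1000+8/25→603/1000; 397/1000+603/1000→1. L = 2 ≈ 2.0000.
L − H = 2.0000 − 1.9432 = 0.057 bits.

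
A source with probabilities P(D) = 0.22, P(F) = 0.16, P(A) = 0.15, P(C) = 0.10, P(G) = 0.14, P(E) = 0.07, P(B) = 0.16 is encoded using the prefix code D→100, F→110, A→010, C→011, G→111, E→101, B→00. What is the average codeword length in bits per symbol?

L̄ = Σ pᵢ·ℓᵢ = 0.22·3 + 0.16·3 + 0.15·3 + 0.10·3 + 0.14·3 + 0.07·3 + 0.16·2 = 2.84 bits/symbol.

2.84 bits/symbol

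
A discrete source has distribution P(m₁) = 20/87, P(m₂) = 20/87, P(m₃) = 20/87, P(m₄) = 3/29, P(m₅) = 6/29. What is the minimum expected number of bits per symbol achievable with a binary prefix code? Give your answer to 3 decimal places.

2.310 bits/symbol

Repeatedly combine the two least-probable nodes; the expected code length is the sum of the merged weights.
merge 3/29 + 6/29 → 9/29
merge 20/87 + 20/87 → 40/87
merge 20/87 + 9/29 → 47/87
merge 40/87 + 47/87 → 1
L = 9/29 + 40/87 + 47/87 + 1 = 67/29 ≈ 2.310 bits/symbol.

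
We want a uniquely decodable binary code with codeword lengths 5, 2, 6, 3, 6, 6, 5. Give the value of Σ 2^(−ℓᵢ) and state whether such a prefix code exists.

With common denominator 2^6 = 64: Σ 2^(−ℓᵢ) = 2/64 + 16/64 + 1/64 + 8/64 + 1/64 + 1/64 + 2/64 = 31/64 = 0.484375.
Kraft's inequality requires Σ ≤ 1; here Σ = 0.484375 ≤ 1, so such a prefix code exists.

0.484375; yes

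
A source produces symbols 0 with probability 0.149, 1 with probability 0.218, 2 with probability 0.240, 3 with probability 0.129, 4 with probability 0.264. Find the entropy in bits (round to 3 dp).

2.271 bits

H = −Σ pᵢ log₂ pᵢ.
−0.149·log₂(0.149) = 0.4092
−0.218·log₂(0.218) = 0.4791
−0.240·log₂(0.240) = 0.4941
−0.129·log₂(0.129) = 0.3811
−0.264·log₂(0.264) = 0.5072
Sum ≈ 2.2708 → 2.271 bits.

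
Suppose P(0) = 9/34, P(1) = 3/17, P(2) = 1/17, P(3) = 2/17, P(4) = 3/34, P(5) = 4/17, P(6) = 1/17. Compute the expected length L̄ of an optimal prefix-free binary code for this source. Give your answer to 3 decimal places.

2.618 bits/symbol

Repeatedly combine the two least-probable nodes; the expected code length is the sum of the merged weights.
merge 1/17 + 1/17 → 2/17
merge 3/34 + 2/17 → 7/34
merge 2/17 + 3/17 → 5/17
merge 7/34 + 4/17 → 15/34
merge 9/34 + 5/17 → 19/34
merge 15/34 + 19/34 → 1
L = 2/17 + 7/34 + 5/17 + 15/34 + 19/34 + 1 = 89/34 ≈ 2.618 bits/symbol.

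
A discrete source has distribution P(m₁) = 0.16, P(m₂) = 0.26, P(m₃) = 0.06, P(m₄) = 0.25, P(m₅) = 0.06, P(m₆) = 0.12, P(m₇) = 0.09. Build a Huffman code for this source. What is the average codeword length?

Repeatedly combine the two least-probable nodes; the expected code length is the sum of the merged weights.
merge 3/50 + 3/50 → 3/25
merge 9/100 + 3/25 → 21/100
merge 3/25 + 4/25 → 7/25
merge 21/100 + 1/4 → 23/50
merge 13/50 + 7/25 → 27/50
merge 23/50 + 27/50 → 1
L = 3/25 + 21/100 + 7/25 + 23/50 + 27/50 + 1 = 261/100 = 2.61 bits/symbol.

2.61 bits/symbol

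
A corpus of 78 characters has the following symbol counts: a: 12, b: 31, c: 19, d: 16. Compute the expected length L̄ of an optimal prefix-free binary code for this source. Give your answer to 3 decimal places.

Probabilities are the counts divided by 78.
Repeatedly combine the two least-probable nodes; the expected code length is the sum of the merged weights.
merge 2/13 + 8/39 → 14/39
merge 19/78 + 14/39 → 47/78
merge 31/78 + 47/78 → 1
L = 14/39 + 47/78 + 1 = 51/26 ≈ 1.962 bits/symbol.

1.962 bits/symbol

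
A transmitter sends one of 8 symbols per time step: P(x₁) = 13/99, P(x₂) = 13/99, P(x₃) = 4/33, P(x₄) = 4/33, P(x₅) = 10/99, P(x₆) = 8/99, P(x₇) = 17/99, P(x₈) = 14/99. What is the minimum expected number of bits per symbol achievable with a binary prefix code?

3 bits/symbol

Repeatedly combine the two least-probable nodes; the expected code length is the sum of the merged weights.
merge 8/99 + 10/99 → 2/11
merge 4/33 + 4/33 → 8/33
merge 13/99 + 13/99 → 26/99
merge 14/99 + 17/99 → 31/99
merge 2/11 + 8/33 → 14/33
merge 26/99 + 31/99 → 19/33
merge 14/33 + 19/33 → 1
L = 2/11 + 8/33 + 26/99 + 31/99 + 14/33 + 19/33 + 1 = 3 bits/symbol.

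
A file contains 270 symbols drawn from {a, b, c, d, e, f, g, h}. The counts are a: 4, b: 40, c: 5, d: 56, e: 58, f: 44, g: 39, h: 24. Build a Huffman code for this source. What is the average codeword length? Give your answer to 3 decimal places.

Probabilities are the counts divided by 270.
Repeatedly combine the two least-probable nodes; the expected code length is the sum of the merged weights.
merge 2/135 + 1/54 → 1/30
merge 1/30 + 4/45 → 11/90
merge 11/90 + 13/90 → 4/15
merge 4/27 + 22/135 → 14/45
merge 28/135 + 29/135 → 19/45
merge 4/15 + 14/45 → 26/45
merge 19/45 + 26/45 → 1
L = 1/30 + 11/90 + 4/15 + 14/45 + 19/45 + 26/45 + 1 = 41/15 ≈ 2.733 bits/symbol.

2.733 bits/symbol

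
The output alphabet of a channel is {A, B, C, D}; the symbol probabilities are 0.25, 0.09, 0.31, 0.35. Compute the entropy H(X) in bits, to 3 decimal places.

H = −Σ pᵢ log₂ pᵢ.
−0.25·log₂(0.25) = 0.5000
−0.09·log₂(0.09) = 0.3127
−0.31·log₂(0.31) = 0.5238
−0.35·log₂(0.35) = 0.5301
Sum ≈ 1.8665 → 1.867 bits.

1.867 bits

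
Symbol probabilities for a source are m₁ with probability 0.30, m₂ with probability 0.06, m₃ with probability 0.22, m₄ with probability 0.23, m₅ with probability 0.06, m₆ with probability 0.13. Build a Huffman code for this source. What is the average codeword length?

Repeatedly combine the two least-probable nodes; the expected code length is the sum of the merged weights.
merge 3/50 + 3/50 → 3/25
merge 3/25 + 13/100 → 1/4
merge 11/50 + 23/100 → 9/20
merge 1/4 + 3/10 → 11/20
merge 9/20 + 11/20 → 1
L = 3/25 + 1/4 + 9/20 + 11/20 + 1 = 237/100 = 2.37 bits/symbol.

2.37 bits/symbol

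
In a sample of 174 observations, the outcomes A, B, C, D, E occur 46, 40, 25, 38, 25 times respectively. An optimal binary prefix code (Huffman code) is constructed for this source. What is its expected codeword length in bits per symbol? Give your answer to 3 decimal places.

2.287 bits/symbol

Probabilities are the counts divided by 174.
Repeatedly combine the two least-probable nodes; the expected code length is the sum of the merged weights.
merge 25/174 + 25/174 → 25/87
merge 19/87 + 20/87 → 13/29
merge 23/87 + 25/87 → 16/29
merge 13/29 + 16/29 → 1
L = 25/87 + 13/29 + 16/29 + 1 = 199/87 ≈ 2.287 bits/symbol.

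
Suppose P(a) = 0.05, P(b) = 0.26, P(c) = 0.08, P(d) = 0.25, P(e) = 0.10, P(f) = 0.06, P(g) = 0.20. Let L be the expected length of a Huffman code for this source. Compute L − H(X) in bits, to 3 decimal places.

Entropy H = −Σ p log₂ p ≈ 2.5530 bits.
Huffman merges: 1/20+3/50→11/100; 2/25+1/10→9/50; 11/100+9/50→29/100; 1/5+1/4→9/20; 13/50+29/100→11/20; 9/20+11/20→1. L = 129/50 ≈ 2.5800.
L − H = 2.5800 − 2.5530 = 0.027 bits.

0.027 bits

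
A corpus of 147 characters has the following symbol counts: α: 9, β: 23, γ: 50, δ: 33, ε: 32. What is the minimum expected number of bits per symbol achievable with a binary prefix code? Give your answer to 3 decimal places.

Probabilities are the counts divided by 147.
Repeatedly combine the two least-probable nodes; the expected code length is the sum of the merged weights.
merge 3/49 + 23/147 → 32/147
merge 32/147 + 32/147 → 64/147
merge 11/49 + 50/147 → 83/147
merge 64/147 + 83/147 → 1
L = 32/147 + 64/147 + 83/147 + 1 = 326/147 ≈ 2.218 bits/symbol.

2.218 bits/symbol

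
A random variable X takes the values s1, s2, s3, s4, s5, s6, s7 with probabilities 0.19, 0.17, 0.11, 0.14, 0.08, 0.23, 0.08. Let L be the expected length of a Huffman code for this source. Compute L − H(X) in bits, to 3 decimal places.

Entropy H = −Σ p log₂ p ≈ 2.7079 bits.
Huffman merges: 2/25+2/25→4/25; 11/100+7/50→1/4; 4/25+17/100→33/100; 19/100+23/100→21/50; 1/4+33/100→29/50; 21/50+29/50→1. L = 137/50 ≈ 2.7400.
L − H = 2.7400 − 2.7079 = 0.032 bits.

0.032 bits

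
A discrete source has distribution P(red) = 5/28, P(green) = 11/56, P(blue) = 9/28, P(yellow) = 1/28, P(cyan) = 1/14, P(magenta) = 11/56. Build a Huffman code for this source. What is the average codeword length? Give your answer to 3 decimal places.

2.393 bits/symbol

Repeatedly combine the two least-probable nodes; the expected code length is the sum of the merged weights.
merge 1/28 + 1/14 → 3/28
merge 3/28 + 5/28 → 2/7
merge 11/56 + 11/56 → 11/28
merge 2/7 + 9/28 → 17/28
merge 11/28 + 17/28 → 1
L = 3/28 + 2/7 + 11/28 + 17/28 + 1 = 67/28 ≈ 2.393 bits/symbol.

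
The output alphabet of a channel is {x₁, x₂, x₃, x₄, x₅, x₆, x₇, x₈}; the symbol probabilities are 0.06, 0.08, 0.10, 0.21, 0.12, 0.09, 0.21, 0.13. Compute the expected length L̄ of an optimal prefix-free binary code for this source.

2.91 bits/symbol

Repeatedly combine the two least-probable nodes; the expected code length is the sum of the merged weights.
merge 3/50 + 2/25 → 7/50
merge 9/100 + 1/10 → 19/100
merge 3/25 + 13/100 → 1/4
merge 7/50 + 19/100 → 33/100
merge 21/100 + 21/100 → 21/50
merge 1/4 + 33/100 → 29/50
merge 21/50 + 29/50 → 1
L = 7/50 + 19/100 + 1/4 + 33/100 + 21/50 + 29/50 + 1 = 291/100 = 2.91 bits/symbol.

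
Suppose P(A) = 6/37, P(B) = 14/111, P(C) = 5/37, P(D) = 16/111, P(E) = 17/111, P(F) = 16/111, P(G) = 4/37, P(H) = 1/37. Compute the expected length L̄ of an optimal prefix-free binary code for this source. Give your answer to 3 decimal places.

2.973 bits/symbol

Repeatedly combine the two least-probable nodes; the expected code length is the sum of the merged weights.
merge 1/37 + 4/37 → 5/37
merge 14/111 + 5/37 → 29/111
merge 5/37 + 16/111 → 31/111
merge 16/111 + 17/111 → 11/37
merge 6/37 + 29/111 → 47/111
merge 31/111 + 11/37 → 64/111
merge 47/111 + 64/111 → 1
L = 5/37 + 29/111 + 31/111 + 11/37 + 47/111 + 64/111 + 1 = 110/37 ≈ 2.973 bits/symbol.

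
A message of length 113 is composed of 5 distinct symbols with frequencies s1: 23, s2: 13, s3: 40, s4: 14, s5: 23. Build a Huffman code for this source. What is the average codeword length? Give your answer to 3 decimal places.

2.239 bits/symbol

Probabilities are the counts divided by 113.
Repeatedly combine the two least-probable nodes; the expected code length is the sum of the merged weights.
merge 13/113 + 14/113 → 27/113
merge 23/113 + 23/113 → 46/113
merge 27/113 + 40/113 → 67/113
merge 46/113 + 67/113 → 1
L = 27/113 + 46/113 + 67/113 + 1 = 253/113 ≈ 2.239 bits/symbol.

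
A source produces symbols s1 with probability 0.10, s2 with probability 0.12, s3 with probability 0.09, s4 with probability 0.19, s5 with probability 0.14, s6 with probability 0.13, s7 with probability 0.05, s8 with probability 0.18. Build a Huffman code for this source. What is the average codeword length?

Repeatedly combine the two least-probable nodes; the expected code length is the sum of the merged weights.
merge 1/20 + 9/100 → 7/50
merge 1/10 + 3/25 → 11/50
merge 13/100 + 7/50 → 27/100
merge 7/50 + 9/50 → 8/25
merge 19/100 + 11/50 → 41/100
merge 27/100 + 8/25 → 59/100
merge 41/100 + 59/100 → 1
L = 7/50 + 11/50 + 27/100 + 8/25 + 41/100 + 59/100 + 1 = 59/20 = 2.95 bits/symbol.

2.95 bits/symbol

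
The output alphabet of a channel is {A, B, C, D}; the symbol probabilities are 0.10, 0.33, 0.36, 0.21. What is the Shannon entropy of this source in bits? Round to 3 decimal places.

1.863 bits

H = −Σ pᵢ log₂ pᵢ.
−0.10·log₂(0.10) = 0.3322
−0.33·log₂(0.33) = 0.5278
−0.36·log₂(0.36) = 0.5306
−0.21·log₂(0.21) = 0.4728
Sum ≈ 1.8635 → 1.863 bits.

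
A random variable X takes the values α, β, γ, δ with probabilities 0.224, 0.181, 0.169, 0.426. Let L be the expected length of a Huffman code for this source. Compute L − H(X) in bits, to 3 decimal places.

Entropy H = −Σ p log₂ p ≈ 1.8877 bits.
Huffman merges: 169/1000+181/1000→7/20; 28/125+7/20→287/500; 213/500+287/500→1. L = 481/250 ≈ 1.9240.
L − H = 1.9240 − 1.8877 = 0.036 bits.

0.036 bits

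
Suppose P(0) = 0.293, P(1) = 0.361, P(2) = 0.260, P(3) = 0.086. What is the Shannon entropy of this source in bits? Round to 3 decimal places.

1.859 bits

H = −Σ pᵢ log₂ pᵢ.
−0.293·log₂(0.293) = 0.5189
−0.361·log₂(0.361) = 0.5306
−0.260·log₂(0.260) = 0.5053
−0.086·log₂(0.086) = 0.3044
Sum ≈ 1.8592 → 1.859 bits.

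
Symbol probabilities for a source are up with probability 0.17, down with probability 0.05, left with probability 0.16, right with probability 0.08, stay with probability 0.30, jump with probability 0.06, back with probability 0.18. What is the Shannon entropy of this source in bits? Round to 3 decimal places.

2.575 bits

H = −Σ pᵢ log₂ pᵢ.
−0.17·log₂(0.17) = 0.4346
−0.05·log₂(0.05) = 0.2161
−0.16·log₂(0.16) = 0.4230
−0.08·log₂(0.08) = 0.2915
−0.30·log₂(0.30) = 0.5211
−0.06·log₂(0.06) = 0.2435
−0.18·log₂(0.18) = 0.4453
Sum ≈ 2.5751 → 2.575 bits.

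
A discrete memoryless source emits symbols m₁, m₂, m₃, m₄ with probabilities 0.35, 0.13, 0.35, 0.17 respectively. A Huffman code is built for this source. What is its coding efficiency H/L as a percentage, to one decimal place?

96.3%

Entropy H = −Σ p log₂ p ≈ 1.8774 bits.
Huffman merges: 13/100+17/100→3/10; 3/10+7/20→13/20; 7/20+13/20→1. L = 39/20 ≈ 1.9500.
Efficiency = H/L = 1.8774/1.9500 = 96.3%.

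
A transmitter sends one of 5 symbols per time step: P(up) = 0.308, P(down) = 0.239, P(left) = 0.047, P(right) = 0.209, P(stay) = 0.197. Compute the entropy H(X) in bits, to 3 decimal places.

H = −Σ pᵢ log₂ pᵢ.
−0.308·log₂(0.308) = 0.5233
−0.239·log₂(0.239) = 0.4935
−0.047·log₂(0.047) = 0.2073
−0.209·log₂(0.209) = 0.4720
−0.197·log₂(0.197) = 0.4617
Sum ≈ 2.1579 → 2.158 bits.

2.158 bits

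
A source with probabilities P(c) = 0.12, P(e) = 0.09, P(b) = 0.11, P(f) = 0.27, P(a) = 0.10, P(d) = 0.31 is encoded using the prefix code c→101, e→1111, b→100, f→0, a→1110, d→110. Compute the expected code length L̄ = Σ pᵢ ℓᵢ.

2.65 bits/symbol

L̄ = Σ pᵢ·ℓᵢ = 0.12·3 + 0.09·4 + 0.11·3 + 0.27·1 + 0.10·4 + 0.31·3 = 2.65 bits/symbol.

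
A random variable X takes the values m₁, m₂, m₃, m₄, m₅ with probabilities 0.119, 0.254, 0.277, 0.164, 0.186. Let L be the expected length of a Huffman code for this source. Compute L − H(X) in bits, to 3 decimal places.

Entropy H = −Σ p log₂ p ≈ 2.2597 bits.
Huffman merges: 119/1000+41/250→283/1000; 93/500+127/500→11/25; 277/1000+283/1000→14/25; 11/25+14/25→1. L = 2283/1000 ≈ 2.2830.
L − H = 2.2830 − 2.2597 = 0.023 bits.

0.023 bits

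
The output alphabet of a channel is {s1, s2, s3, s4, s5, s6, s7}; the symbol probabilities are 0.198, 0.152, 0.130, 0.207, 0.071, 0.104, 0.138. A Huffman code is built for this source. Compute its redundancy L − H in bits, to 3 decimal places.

0.036 bits

Entropy H = −Σ p log₂ p ≈ 2.7336 bits.
Huffman merges: 71/1000+13/125→7/40; 13/100+69/500→67/250; 19/125+7/40→327/1000; 99/500+207/1000→81/200; 67/250+327/1000→119/200; 81/200+119/200→1. L = 277/100 ≈ 2.7700.
L − H = 2.7700 − 2.7336 = 0.036 bits.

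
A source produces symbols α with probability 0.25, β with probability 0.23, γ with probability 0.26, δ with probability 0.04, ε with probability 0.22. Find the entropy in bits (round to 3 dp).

H = −Σ pᵢ log₂ pᵢ.
−0.25·log₂(0.25) = 0.5000
−0.23·log₂(0.23) = 0.4877
−0.26·log₂(0.26) = 0.5053
−0.04·log₂(0.04) = 0.1858
−0.22·log₂(0.22) = 0.4806
Sum ≈ 2.1593 → 2.159 bits.

2.159 bits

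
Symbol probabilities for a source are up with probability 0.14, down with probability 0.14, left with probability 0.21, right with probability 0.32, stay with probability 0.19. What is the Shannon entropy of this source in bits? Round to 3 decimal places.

2.248 bits

H = −Σ pᵢ log₂ pᵢ.
−0.14·log₂(0.14) = 0.3971
−0.14·log₂(0.14) = 0.3971
−0.21·log₂(0.21) = 0.4728
−0.32·log₂(0.32) = 0.5260
−0.19·log₂(0.19) = 0.4552
Sum ≈ 2.2483 → 2.248 bits.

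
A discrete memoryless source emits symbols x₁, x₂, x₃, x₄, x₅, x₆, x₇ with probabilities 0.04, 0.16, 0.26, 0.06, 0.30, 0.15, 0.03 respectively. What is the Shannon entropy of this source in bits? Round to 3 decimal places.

H = −Σ pᵢ log₂ pᵢ.
−0.04·log₂(0.04) = 0.1858
−0.16·log₂(0.16) = 0.4230
−0.26·log₂(0.26) = 0.5053
−0.06·log₂(0.06) = 0.2435
−0.30·log₂(0.30) = 0.5211
−0.15·log₂(0.15) = 0.4105
−0.03·log₂(0.03) = 0.1518
Sum ≈ 2.4410 → 2.441 bits.

2.441 bits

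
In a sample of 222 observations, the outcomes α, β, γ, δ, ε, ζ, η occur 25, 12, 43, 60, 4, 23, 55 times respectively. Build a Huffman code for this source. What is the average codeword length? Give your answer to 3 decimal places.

Probabilities are the counts divided by 222.
Repeatedly combine the two least-probable nodes; the expected code length is the sum of the merged weights.
merge 2/111 + 2/37 → 8/111
merge 8/111 + 23/222 → 13/74
merge 25/222 + 13/74 → 32/111
merge 43/222 + 55/222 → 49/111
merge 10/37 + 32/111 → 62/111
merge 49/111 + 62/111 → 1
L = 8/111 + 13/74 + 32/111 + 49/111 + 62/111 + 1 = 563/222 ≈ 2.536 bits/symbol.

2.536 bits/symbol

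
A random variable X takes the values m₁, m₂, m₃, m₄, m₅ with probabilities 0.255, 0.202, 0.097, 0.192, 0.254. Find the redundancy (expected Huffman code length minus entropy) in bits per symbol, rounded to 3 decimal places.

0.034 bits

Entropy H = −Σ p log₂ p ≈ 2.2546 bits.
Huffman merges: 97/1000+24/125→289/1000; 101/500+127/500→57/125; 51/200+289/1000→68/125; 57/125+68/125→1. L = 2289/1000 ≈ 2.2890.
L − H = 2.2890 − 2.2546 = 0.034 bits.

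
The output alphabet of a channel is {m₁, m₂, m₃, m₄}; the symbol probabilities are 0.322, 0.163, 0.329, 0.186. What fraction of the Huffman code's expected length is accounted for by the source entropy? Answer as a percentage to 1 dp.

Entropy H = −Σ p log₂ p ≈ 1.9320 bits.
Huffman merges: 163/1000+93/500→349/1000; 161/500+329/1000→651/1000; 349/1000+651/1000→1. L = 2 ≈ 2.0000.
Efficiency = H/L = 1.9320/2.0000 = 96.6%.

96.6%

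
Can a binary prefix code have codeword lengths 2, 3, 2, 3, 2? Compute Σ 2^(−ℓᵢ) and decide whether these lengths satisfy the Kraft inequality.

With common denominator 2^3 = 8: Σ 2^(−ℓᵢ) = 2/8 + 1/8 + 2/8 + 1/8 + 2/8 = 8/8 = 1.
Kraft's inequality requires Σ ≤ 1; here Σ = 1 ≤ 1, so such a prefix code exists.

1; yes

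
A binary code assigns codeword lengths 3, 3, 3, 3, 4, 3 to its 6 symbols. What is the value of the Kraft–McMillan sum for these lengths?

0.6875

With common denominator 2^4 = 16: Σ 2^(−ℓᵢ) = 2/16 + 2/16 + 2/16 + 2/16 + 1/16 + 2/16 = 11/16 = 0.6875.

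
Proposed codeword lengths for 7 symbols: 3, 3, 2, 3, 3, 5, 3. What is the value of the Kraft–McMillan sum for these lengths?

With common denominator 2^5 = 32: Σ 2^(−ℓᵢ) = 4/32 + 4/32 + 8/32 + 4/32 + 4/32 + 1/32 + 4/32 = 29/32 = 0.90625.

0.90625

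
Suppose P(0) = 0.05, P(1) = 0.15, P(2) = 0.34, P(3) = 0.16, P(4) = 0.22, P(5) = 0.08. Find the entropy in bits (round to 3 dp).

2.351 bits

H = −Σ pᵢ log₂ pᵢ.
−0.05·log₂(0.05) = 0.2161
−0.15·log₂(0.15) = 0.4105
−0.34·log₂(0.34) = 0.5292
−0.16·log₂(0.16) = 0.4230
−0.22·log₂(0.22) = 0.4806
−0.08·log₂(0.08) = 0.2915
Sum ≈ 2.3509 → 2.351 bits.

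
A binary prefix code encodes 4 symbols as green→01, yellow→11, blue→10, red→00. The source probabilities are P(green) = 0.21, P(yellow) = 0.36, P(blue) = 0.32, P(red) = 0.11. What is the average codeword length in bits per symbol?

2 bits/symbol

L̄ = Σ pᵢ·ℓᵢ = 0.21·2 + 0.36·2 + 0.32·2 + 0.11·2 = 2 bits/symbol.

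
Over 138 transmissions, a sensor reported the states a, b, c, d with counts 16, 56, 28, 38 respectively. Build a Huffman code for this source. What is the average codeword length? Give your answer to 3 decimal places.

Probabilities are the counts divided by 138.
Repeatedly combine the two least-probable nodes; the expected code length is the sum of the merged weights.
merge 8/69 + 14/69 → 22/69
merge 19/69 + 22/69 → 41/69
merge 28/69 + 41/69 → 1
L = 22/69 + 41/69 + 1 = 44/23 ≈ 1.913 bits/symbol.

1.913 bits/symbol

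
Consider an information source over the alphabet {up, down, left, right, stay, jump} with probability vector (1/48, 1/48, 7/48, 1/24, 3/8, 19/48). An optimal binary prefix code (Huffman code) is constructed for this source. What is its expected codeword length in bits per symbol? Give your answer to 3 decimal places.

Repeatedly combine the two least-probable nodes; the expected code length is the sum of the merged weights.
merge 1/48 + 1/48 → 1/24
merge 1/24 + 1/24 → 1/12
merge 1/12 + 7/48 → 11/48
merge 11/48 + 3/8 → 29/48
merge 19/48 + 29/48 → 1
L = 1/24 + 1/12 + 11/48 + 29/48 + 1 = 47/24 ≈ 1.958 bits/symbol.

1.958 bits/symbol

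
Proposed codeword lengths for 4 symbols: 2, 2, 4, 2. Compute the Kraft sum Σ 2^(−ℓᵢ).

0.8125

With common denominator 2^4 = 16: Σ 2^(−ℓᵢ) = 4/16 + 4/16 + 1/16 + 4/16 = 13/16 = 0.8125.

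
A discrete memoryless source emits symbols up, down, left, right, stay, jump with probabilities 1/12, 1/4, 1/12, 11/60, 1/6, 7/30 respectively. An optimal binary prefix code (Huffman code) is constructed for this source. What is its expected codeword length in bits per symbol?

2.5 bits/symbol

Repeatedly combine the two least-probable nodes; the expected code length is the sum of the merged weights.
merge 1/12 + 1/12 → 1/6
merge 1/6 + 1/6 → 1/3
merge 11/60 + 7/30 → 5/12
merge 1/4 + 1/3 → 7/12
merge 5/12 + 7/12 → 1
L = 1/6 + 1/3 + 5/12 + 7/12 + 1 = 5/2 = 2.5 bits/symbol.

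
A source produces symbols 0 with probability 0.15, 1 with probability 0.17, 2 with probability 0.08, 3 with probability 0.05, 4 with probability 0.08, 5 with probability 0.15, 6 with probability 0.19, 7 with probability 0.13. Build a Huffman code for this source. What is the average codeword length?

Repeatedly combine the two least-probable nodes; the expected code length is the sum of the merged weights.
merge 1/20 + 2/25 → 13/100
merge 2/25 + 13/100 → 21/100
merge 13/100 + 3/20 → 7/25
merge 3/20 + 17/100 → 8/25
merge 19/100 + 21/100 → 2/5
merge 7/25 + 8/25 → 3/5
merge 2/5 + 3/5 → 1
L = 13/100 + 21/100 + 7/25 + 8/25 + 2/5 + 3/5 + 1 = 147/50 = 2.94 bits/symbol.

2.94 bits/symbol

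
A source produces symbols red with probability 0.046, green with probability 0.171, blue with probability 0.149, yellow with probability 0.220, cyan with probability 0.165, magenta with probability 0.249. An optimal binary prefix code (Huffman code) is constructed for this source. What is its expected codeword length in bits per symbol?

2.531 bits/symbol

Repeatedly combine the two least-probable nodes; the expected code length is the sum of the merged weights.
merge 23/500 + 149/1000 → 39/200
merge 33/200 + 171/1000 → 42/125
merge 39/200 + 11/50 → 83/200
merge 249/1000 + 42/125 → 117/200
merge 83/200 + 117/200 → 1
L = 39/200 + 42/125 + 83/200 + 117/200 + 1 = 2531/1000 = 2.531 bits/symbol.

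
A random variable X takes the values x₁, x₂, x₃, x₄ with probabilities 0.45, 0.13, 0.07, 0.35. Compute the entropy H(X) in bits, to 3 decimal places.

1.700 bits

H = −Σ pᵢ log₂ pᵢ.
−0.45·log₂(0.45) = 0.5184
−0.13·log₂(0.13) = 0.3826
−0.07·log₂(0.07) = 0.2686
−0.35·log₂(0.35) = 0.5301
Sum ≈ 1.6997 → 1.700 bits.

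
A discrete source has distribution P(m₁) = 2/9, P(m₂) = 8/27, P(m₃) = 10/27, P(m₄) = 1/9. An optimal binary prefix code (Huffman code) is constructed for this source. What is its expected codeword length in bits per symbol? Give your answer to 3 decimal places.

1.963 bits/symbol

Repeatedly combine the two least-probable nodes; the expected code length is the sum of the merged weights.
merge 1/9 + 2/9 → 1/3
merge 8/27 + 1/3 → 17/27
merge 10/27 + 17/27 → 1
L = 1/3 + 17/27 + 1 = 53/27 ≈ 1.963 bits/symbol.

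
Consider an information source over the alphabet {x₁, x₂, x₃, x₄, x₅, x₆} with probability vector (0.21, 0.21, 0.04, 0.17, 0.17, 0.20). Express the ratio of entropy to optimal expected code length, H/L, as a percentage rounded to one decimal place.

Entropy H = −Σ p log₂ p ≈ 2.4650 bits.
Huffman merges: 1/25+17/100→21/100; 17/100+1/5→37/100; 21/100+21/100→21/50; 21/100+37/100→29/50; 21/50+29/50→1. L = 129/50 ≈ 2.5800.
Efficiency = H/L = 2.4650/2.5800 = 95.5%.

95.5%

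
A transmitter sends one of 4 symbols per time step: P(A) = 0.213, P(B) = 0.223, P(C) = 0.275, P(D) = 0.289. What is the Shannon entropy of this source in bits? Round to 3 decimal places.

1.988 bits

H = −Σ pᵢ log₂ pᵢ.
−0.213·log₂(0.213) = 0.4752
−0.223·log₂(0.223) = 0.4828
−0.275·log₂(0.275) = 0.5122
−0.289·log₂(0.289) = 0.5176
Sum ≈ 1.9877 → 1.988 bits.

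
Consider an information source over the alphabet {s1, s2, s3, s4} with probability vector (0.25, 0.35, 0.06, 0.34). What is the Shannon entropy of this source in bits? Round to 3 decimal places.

H = −Σ pᵢ log₂ pᵢ.
−0.25·log₂(0.25) = 0.5000
−0.35·log₂(0.35) = 0.5301
−0.06·log₂(0.06) = 0.2435
−0.34·log₂(0.34) = 0.5292
Sum ≈ 1.8028 → 1.803 bits.

1.803 bits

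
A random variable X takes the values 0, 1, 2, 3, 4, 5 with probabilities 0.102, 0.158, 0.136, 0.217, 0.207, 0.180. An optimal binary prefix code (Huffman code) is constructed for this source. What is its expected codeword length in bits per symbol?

Repeatedly combine the two least-probable nodes; the expected code length is the sum of the merged weights.
merge 51/500 + 17/125 → 119/500
merge 79/500 + 9/50 → 169/500
merge 207/1000 + 217/1000 → 53/125
merge 119/500 + 169/500 → 72/125
merge 53/125 + 72/125 → 1
L = 119/500 + 169/500 + 53/125 + 72/125 + 1 = 322/125 = 2.576 bits/symbol.

2.576 bits/symbol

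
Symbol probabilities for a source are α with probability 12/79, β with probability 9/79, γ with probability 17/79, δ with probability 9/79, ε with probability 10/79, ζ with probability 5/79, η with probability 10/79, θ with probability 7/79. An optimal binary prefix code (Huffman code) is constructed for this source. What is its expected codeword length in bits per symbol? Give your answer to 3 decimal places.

Repeatedly combine the two least-probable nodes; the expected code length is the sum of the merged weights.
merge 5/79 + 7/79 → 12/79
merge 9/79 + 9/79 → 18/79
merge 10/79 + 10/79 → 20/79
merge 12/79 + 12/79 → 24/79
merge 17/79 + 18/79 → 35/79
merge 20/79 + 24/79 → 44/79
merge 35/79 + 44/79 → 1
L = 12/79 + 18/79 + 20/79 + 24/79 + 35/79 + 44/79 + 1 = 232/79 ≈ 2.937 bits/symbol.

2.937 bits/symbol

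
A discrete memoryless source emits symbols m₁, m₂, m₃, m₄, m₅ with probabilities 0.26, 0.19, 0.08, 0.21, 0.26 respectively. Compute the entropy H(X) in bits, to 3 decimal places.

H = −Σ pᵢ log₂ pᵢ.
−0.26·log₂(0.26) = 0.5053
−0.19·log₂(0.19) = 0.4552
−0.08·log₂(0.08) = 0.2915
−0.21·log₂(0.21) = 0.4728
−0.26·log₂(0.26) = 0.5053
Sum ≈ 2.2301 → 2.230 bits.

2.230 bits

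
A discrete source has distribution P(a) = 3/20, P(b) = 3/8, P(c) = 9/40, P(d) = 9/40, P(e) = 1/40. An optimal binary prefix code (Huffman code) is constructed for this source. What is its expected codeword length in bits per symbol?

2.175 bits/symbol

Repeatedly combine the two least-probable nodes; the expected code length is the sum of the merged weights.
merge 1/40 + 3/20 → 7/40
merge 7/40 + 9/40 → 2/5
merge 9/40 + 3/8 → 3/5
merge 2/5 + 3/5 → 1
L = 7/40 + 2/5 + 3/5 + 1 = 87/40 = 2.175 bits/symbol.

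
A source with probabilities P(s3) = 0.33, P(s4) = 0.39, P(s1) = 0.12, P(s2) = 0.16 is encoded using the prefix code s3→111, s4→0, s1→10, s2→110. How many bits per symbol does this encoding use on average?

2.1 bits/symbol

L̄ = Σ pᵢ·ℓᵢ = 0.33·3 + 0.39·1 + 0.12·2 + 0.16·3 = 2.1 bits/symbol.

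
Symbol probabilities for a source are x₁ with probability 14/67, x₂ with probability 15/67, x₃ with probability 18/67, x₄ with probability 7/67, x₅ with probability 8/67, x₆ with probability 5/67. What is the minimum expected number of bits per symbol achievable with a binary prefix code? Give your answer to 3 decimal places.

Repeatedly combine the two least-probable nodes; the expected code length is the sum of the merged weights.
merge 5/67 + 7/67 → 12/67
merge 8/67 + 12/67 → 20/67
merge 14/67 + 15/67 → 29/67
merge 18/67 + 20/67 → 38/67
merge 29/67 + 38/67 → 1
L = 12/67 + 20/67 + 29/67 + 38/67 + 1 = 166/67 ≈ 2.478 bits/symbol.

2.478 bits/symbol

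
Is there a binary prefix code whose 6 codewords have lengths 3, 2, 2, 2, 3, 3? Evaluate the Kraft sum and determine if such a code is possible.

With common denominator 2^3 = 8: Σ 2^(−ℓᵢ) = 1/8 + 2/8 + 2/8 + 2/8 + 1/8 + 1/8 = 9/8 = 1.125.
Kraft's inequality requires Σ ≤ 1; here Σ = 1.125 > 1, so no such prefix code exists.

1.125; no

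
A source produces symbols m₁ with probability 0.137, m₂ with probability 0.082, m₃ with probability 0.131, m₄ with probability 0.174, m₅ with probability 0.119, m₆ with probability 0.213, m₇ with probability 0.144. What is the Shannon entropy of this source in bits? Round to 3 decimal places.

H = −Σ pᵢ log₂ pᵢ.
−0.137·log₂(0.137) = 0.3929
−0.082·log₂(0.082) = 0.2959
−0.131·log₂(0.131) = 0.3841
−0.174·log₂(0.174) = 0.4390
−0.119·log₂(0.119) = 0.3654
−0.213·log₂(0.213) = 0.4752
−0.144·log₂(0.144) = 0.4026
Sum ≈ 2.7551 → 2.755 bits.

2.755 bits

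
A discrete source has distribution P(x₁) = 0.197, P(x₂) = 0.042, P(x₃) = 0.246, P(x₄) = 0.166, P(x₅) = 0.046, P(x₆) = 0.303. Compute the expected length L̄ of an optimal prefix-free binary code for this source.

Repeatedly combine the two least-probable nodes; the expected code length is the sum of the merged weights.
merge 21/500 + 23/500 → 11/125
merge 11/125 + 83/500 → 127/500
merge 197/1000 + 123/500 → 443/1000
merge 127/500 + 303/1000 → 557/1000
merge 443/1000 + 557/1000 → 1
L = 11/125 + 127/500 + 443/1000 + 557/1000 + 1 = 1171/500 = 2.342 bits/symbol.

2.342 bits/symbol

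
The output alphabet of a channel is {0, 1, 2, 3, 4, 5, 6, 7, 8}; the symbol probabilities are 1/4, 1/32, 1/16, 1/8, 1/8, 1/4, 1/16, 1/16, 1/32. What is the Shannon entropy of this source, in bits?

2.8125 bits

Each probability is a power of 1/2, so log₂(1/p) is an integer.
H = Σ p·log₂(1/p) = 1/4·2 + 1/32·5 + 1/16·4 + 1/8·3 + 1/8·3 + 1/4·2 + 1/16·4 + 1/16·4 + 1/32·5 = 2.8125 bits.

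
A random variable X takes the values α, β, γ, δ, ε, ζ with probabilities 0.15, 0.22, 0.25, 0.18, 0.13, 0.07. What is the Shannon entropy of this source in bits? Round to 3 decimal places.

2.488 bits

H = −Σ pᵢ log₂ pᵢ.
−0.15·log₂(0.15) = 0.4105
−0.22·log₂(0.22) = 0.4806
−0.25·log₂(0.25) = 0.5000
−0.18·log₂(0.18) = 0.4453
−0.13·log₂(0.13) = 0.3826
−0.07·log₂(0.07) = 0.2686
Sum ≈ 2.4876 → 2.488 bits.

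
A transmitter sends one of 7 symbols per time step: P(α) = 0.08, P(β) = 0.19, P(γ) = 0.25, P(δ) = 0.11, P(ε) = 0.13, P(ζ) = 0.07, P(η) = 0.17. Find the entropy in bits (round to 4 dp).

H = −Σ pᵢ log₂ pᵢ.
−0.08·log₂(0.08) = 0.2915
−0.19·log₂(0.19) = 0.4552
−0.25·log₂(0.25) = 0.5000
−0.11·log₂(0.11) = 0.3503
−0.13·log₂(0.13) = 0.3826
−0.07·log₂(0.07) = 0.2686
−0.17·log₂(0.17) = 0.4346
Sum ≈ 2.6828 → 2.6828 bits.

2.6828 bits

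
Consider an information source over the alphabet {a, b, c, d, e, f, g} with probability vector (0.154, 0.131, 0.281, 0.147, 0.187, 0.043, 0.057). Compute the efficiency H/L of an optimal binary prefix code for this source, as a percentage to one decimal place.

Entropy H = −Σ p log₂ p ≈ 2.6041 bits.
Huffman merges: 43/1000+57/1000→1/10; 1/10+131/1000→231/1000; 147/1000+77/500→301/1000; 187/1000+231/1000→209/500; 281/1000+301/1000→291/500; 209/500+291/500→1. L = 329/125 ≈ 2.6320.
Efficiency = H/L = 2.6041/2.6320 = 98.9%.

98.9%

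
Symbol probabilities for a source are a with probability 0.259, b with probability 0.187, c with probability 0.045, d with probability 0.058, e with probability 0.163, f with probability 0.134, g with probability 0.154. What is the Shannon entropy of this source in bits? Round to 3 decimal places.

2.627 bits

H = −Σ pᵢ log₂ pᵢ.
−0.259·log₂(0.259) = 0.5048
−0.187·log₂(0.187) = 0.4523
−0.045·log₂(0.045) = 0.2013
−0.058·log₂(0.058) = 0.2383
−0.163·log₂(0.163) = 0.4266
−0.134·log₂(0.134) = 0.3886
−0.154·log₂(0.154) = 0.4156
Sum ≈ 2.6275 → 2.627 bits.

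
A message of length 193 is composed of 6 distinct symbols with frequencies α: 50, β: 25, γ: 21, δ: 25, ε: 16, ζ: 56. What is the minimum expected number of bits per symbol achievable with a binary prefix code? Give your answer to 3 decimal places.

2.451 bits/symbol

Probabilities are the counts divided by 193.
Repeatedly combine the two least-probable nodes; the expected code length is the sum of the merged weights.
merge 16/193 + 21/193 → 37/193
merge 25/193 + 25/193 → 50/193
merge 37/193 + 50/193 → 87/193
merge 50/193 + 56/193 → 106/193
merge 87/193 + 106/193 → 1
L = 37/193 + 50/193 + 87/193 + 106/193 + 1 = 473/193 ≈ 2.451 bits/symbol.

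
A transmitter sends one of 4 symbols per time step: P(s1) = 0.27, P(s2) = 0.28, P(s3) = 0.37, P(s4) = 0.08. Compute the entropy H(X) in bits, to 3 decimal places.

1.846 bits

H = −Σ pᵢ log₂ pᵢ.
−0.27·log₂(0.27) = 0.5100
−0.28·log₂(0.28) = 0.5142
−0.37·log₂(0.37) = 0.5307
−0.08·log₂(0.08) = 0.2915
Sum ≈ 1.8465 → 1.846 bits.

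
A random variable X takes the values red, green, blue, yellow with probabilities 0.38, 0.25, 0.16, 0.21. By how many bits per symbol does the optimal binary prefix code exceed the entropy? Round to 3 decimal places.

0.064 bits

Entropy H = −Σ p log₂ p ≈ 1.9263 bits.
Huffman merges: 4/25+21/100→37/100; 1/4+37/100→31/50; 19/50+31/50→1. L = 199/100 ≈ 1.9900.
L − H = 1.9900 − 1.9263 = 0.064 bits.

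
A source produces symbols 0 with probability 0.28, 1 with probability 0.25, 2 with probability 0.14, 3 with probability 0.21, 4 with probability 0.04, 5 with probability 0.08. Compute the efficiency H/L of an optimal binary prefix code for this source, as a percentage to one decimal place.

99.2%

Entropy H = −Σ p log₂ p ≈ 2.3614 bits.
Huffman merges: 1/25+2/25→3/25; 3/25+7/50→13/50; 21/100+1/4→23/50; 13/50+7/25→27/50; 23/50+27/50→1. L = 119/50 ≈ 2.3800.
Efficiency = H/L = 2.3614/2.3800 = 99.2%.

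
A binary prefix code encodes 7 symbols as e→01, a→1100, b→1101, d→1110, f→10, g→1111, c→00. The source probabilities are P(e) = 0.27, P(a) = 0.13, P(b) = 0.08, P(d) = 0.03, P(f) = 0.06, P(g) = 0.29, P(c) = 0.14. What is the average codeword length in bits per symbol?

L̄ = Σ pᵢ·ℓᵢ = 0.27·2 + 0.13·4 + 0.08·4 + 0.03·4 + 0.06·2 + 0.29·4 + 0.14·2 = 3.06 bits/symbol.

3.06 bits/symbol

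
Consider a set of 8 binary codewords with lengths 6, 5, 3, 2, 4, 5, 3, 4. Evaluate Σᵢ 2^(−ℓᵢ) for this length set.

0.703125

With common denominator 2^6 = 64: Σ 2^(−ℓᵢ) = 1/64 + 2/64 + 8/64 + 16/64 + 4/64 + 2/64 + 8/64 + 4/64 = 45/64 = 0.703125.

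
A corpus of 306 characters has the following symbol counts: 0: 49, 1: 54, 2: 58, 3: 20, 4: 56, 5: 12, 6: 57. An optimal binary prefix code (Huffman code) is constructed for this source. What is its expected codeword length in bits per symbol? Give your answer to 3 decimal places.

2.729 bits/symbol

Probabilities are the counts divided by 306.
Repeatedly combine the two least-probable nodes; the expected code length is the sum of the merged weights.
merge 2/51 + 10/153 → 16/153
merge 16/153 + 49/306 → 9/34
merge 3/17 + 28/153 → 55/153
merge 19/102 + 29/153 → 115/306
merge 9/34 + 55/153 → 191/306
merge 115/306 + 191/306 → 1
L = 16/153 + 9/34 + 55/153 + 115/306 + 191/306 + 1 = 835/306 ≈ 2.729 bits/symbol.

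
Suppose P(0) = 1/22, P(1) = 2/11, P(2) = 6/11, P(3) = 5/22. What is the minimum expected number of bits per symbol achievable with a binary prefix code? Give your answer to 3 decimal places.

Repeatedly combine the two least-probable nodes; the expected code length is the sum of the merged weights.
merge 1/22 + 2/11 → 5/22
merge 5/22 + 5/22 → 5/11
merge 5/11 + 6/11 → 1
L = 5/22 + 5/11 + 1 = 37/22 ≈ 1.682 bits/symbol.

1.682 bits/symbol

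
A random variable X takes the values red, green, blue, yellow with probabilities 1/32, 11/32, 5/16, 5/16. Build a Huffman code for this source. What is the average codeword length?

2 bits/symbol

Repeatedly combine the two least-probable nodes; the expected code length is the sum of the merged weights.
merge 1/32 + 5/16 → 11/32
merge 5/16 + 11/32 → 21/32
merge 11/32 + 21/32 → 1
L = 11/32 + 21/32 + 1 = 2 bits/symbol.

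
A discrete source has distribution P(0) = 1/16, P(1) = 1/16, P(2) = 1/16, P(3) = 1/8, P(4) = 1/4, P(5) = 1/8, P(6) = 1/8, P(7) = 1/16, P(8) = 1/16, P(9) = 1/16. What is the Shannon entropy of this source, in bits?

3.125 bits

Each probability is a power of 1/2, so log₂(1/p) is an integer.
H = Σ p·log₂(1/p) = 1/16·4 + 1/16·4 + 1/16·4 + 1/8·3 + 1/4·2 + 1/8·3 + 1/8·3 + 1/16·4 + 1/16·4 + 1/16·4 = 3.125 bits.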